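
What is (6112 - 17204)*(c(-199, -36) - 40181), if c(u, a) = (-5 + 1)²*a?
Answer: 452076644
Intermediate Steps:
c(u, a) = 16*a (c(u, a) = (-4)²*a = 16*a)
(6112 - 17204)*(c(-199, -36) - 40181) = (6112 - 17204)*(16*(-36) - 40181) = -11092*(-576 - 40181) = -11092*(-40757) = 452076644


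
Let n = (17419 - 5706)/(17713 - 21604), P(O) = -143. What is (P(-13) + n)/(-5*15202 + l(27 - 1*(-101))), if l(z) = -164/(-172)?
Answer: 24429418/12717301599 ≈ 0.0019210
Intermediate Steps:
l(z) = 41/43 (l(z) = -164*(-1/172) = 41/43)
n = -11713/3891 (n = 11713/(-3891) = 11713*(-1/3891) = -11713/3891 ≈ -3.0103)
(P(-13) + n)/(-5*15202 + l(27 - 1*(-101))) = (-143 - 11713/3891)/(-5*15202 + 41/43) = -568126/(3891*(-76010 + 41/43)) = -568126/(3891*(-3268389/43)) = -568126/3891*(-43/3268389) = 24429418/12717301599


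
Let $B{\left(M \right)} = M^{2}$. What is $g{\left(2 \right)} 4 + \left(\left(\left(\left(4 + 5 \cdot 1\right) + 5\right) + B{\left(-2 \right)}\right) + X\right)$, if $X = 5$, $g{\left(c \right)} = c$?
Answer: $31$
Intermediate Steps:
$g{\left(2 \right)} 4 + \left(\left(\left(\left(4 + 5 \cdot 1\right) + 5\right) + B{\left(-2 \right)}\right) + X\right) = 2 \cdot 4 + \left(\left(\left(\left(4 + 5 \cdot 1\right) + 5\right) + \left(-2\right)^{2}\right) + 5\right) = 8 + \left(\left(\left(\left(4 + 5\right) + 5\right) + 4\right) + 5\right) = 8 + \left(\left(\left(9 + 5\right) + 4\right) + 5\right) = 8 + \left(\left(14 + 4\right) + 5\right) = 8 + \left(18 + 5\right) = 8 + 23 = 31$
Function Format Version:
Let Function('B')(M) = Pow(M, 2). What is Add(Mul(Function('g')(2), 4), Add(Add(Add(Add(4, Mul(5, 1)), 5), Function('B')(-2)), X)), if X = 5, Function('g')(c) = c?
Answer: 31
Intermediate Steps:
Add(Mul(Function('g')(2), 4), Add(Add(Add(Add(4, Mul(5, 1)), 5), Function('B')(-2)), X)) = Add(Mul(2, 4), Add(Add(Add(Add(4, Mul(5, 1)), 5), Pow(-2, 2)), 5)) = Add(8, Add(Add(Add(Add(4, 5), 5), 4), 5)) = Add(8, Add(Add(Add(9, 5), 4), 5)) = Add(8, Add(Add(14, 4), 5)) = Add(8, Add(18, 5)) = Add(8, 23) = 31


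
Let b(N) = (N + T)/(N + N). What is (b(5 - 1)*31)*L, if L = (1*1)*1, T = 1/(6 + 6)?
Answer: 1519/96 ≈ 15.823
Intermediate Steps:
T = 1/12 ≈ 0.083333
b(N) = (1/12 + N)/(2*N) (b(N) = (N + 1/12)/(N + N) = (1/12 + N)/((2*N)) = (1/12 + N)*(1/(2*N)) = (1/12 + N)/(2*N))
L = 1 (L = 1*1 = 1)
(b(5 - 1)*31)*L = (((1 + 12*(5 - 1))/(24*(5 - 1)))*31)*1 = (((1/24)*(1 + 12*4)/4)*31)*1 = (((1/24)*(¼)*(1 + 48))*31)*1 = (((1/24)*(¼)*49)*31)*1 = ((49/96)*31)*1 = (1519/96)*1 = 1519/96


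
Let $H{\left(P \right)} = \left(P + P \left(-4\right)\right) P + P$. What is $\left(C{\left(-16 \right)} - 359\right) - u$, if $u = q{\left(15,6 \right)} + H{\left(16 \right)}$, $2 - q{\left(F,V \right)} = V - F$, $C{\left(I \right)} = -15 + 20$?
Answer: $387$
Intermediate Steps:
$C{\left(I \right)} = 5$
$q{\left(F,V \right)} = 2 + F - V$ ($q{\left(F,V \right)} = 2 - \left(V - F\right) = 2 + \left(F - V\right) = 2 + F - V$)
$H{\left(P \right)} = P - 3 P^{2}$ ($H{\left(P \right)} = \left(P - 4 P\right) P + P = - 3 P P + P = - 3 P^{2} + P = P - 3 P^{2}$)
$u = -741$ ($u = \left(2 + 15 - 6\right) + 16 \left(1 - 48\right) = 11 + 16 \left(-47\right) = 11 - 752 = -741$)
$\left(C{\left(-16 \right)} - 359\right) - u = \left(5 - 359\right) - -741 = \left(5 - 359\right) + 741 = -354 + 741 = 387$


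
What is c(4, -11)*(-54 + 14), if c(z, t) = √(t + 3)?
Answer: -80*I*√2 ≈ -113.14*I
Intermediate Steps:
c(z, t) = √(3 + t)
c(4, -11)*(-54 + 14) = √(3 - 11)*(-54 + 14) = √(-8)*(-40) = (2*I*√2)*(-40) = -80*I*√2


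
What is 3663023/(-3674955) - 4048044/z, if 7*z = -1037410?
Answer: 912132727961/34658500605 ≈ 26.318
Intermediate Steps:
z = -1037410/7 (z = (⅐)*(-1037410) = -1037410/7 ≈ -1.4820e+5)
3663023/(-3674955) - 4048044/z = 3663023/(-3674955) - 4048044/(-1037410/7) = 3663023*(-1/3674955) - 4048044*(-7/1037410) = -3663023/3674955 + 1288014/47155 = 912132727961/34658500605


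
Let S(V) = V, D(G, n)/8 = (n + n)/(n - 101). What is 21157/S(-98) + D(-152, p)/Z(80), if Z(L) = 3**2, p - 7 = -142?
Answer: -1242383/5782 ≈ -214.87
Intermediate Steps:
p = -135 (p = 7 - 142 = -135)
D(G, n) = 16*n/(-101 + n) (D(G, n) = 8*((n + n)/(n - 101)) = 8*((2*n)/(-101 + n)) = 8*(2*n/(-101 + n)) = 16*n/(-101 + n))
Z(L) = 9
21157/S(-98) + D(-152, p)/Z(80) = 21157/(-98) + (16*(-135)/(-101 - 135))/9 = 21157*(-1/98) + (16*(-135)/(-236))*(1/9) = -21157/98 + (16*(-135)*(-1/236))*(1/9) = -21157/98 + (540/59)*(1/9) = -21157/98 + 60/59 = -1242383/5782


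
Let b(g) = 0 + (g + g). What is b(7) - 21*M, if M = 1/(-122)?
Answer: 1729/122 ≈ 14.172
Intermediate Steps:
b(g) = 2*g (b(g) = 0 + 2*g = 2*g)
M = -1/122 ≈ -0.0081967
b(7) - 21*M = 2*7 - 21*(-1/122) = 14 + 21/122 = 1729/122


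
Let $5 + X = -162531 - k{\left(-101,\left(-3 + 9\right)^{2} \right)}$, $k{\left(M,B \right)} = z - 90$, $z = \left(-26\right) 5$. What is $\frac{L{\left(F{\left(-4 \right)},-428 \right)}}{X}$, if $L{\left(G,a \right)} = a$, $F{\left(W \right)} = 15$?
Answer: $\frac{107}{40579} \approx 0.0026368$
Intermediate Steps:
$z = -130$
$k{\left(M,B \right)} = -220$ ($k{\left(M,B \right)} = -130 - 90 = -220$)
$X = -162316$ ($X = -5 - 162311 = -162316$)
$\frac{L{\left(F{\left(-4 \right)},-428 \right)}}{X} = - \frac{428}{-162316} = \left(-428\right) \left(- \frac{1}{162316}\right) = \frac{107}{40579}$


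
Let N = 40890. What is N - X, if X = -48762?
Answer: 89652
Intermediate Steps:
N - X = 40890 - 1*(-48762) = 40890 + 48762 = 89652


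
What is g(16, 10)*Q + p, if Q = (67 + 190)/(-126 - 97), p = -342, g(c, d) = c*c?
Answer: -142058/223 ≈ -637.03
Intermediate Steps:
g(c, d) = c²
Q = -257/223 (Q = 257/(-223) = 257*(-1/223) = -257/223 ≈ -1.1525)
g(16, 10)*Q + p = 16²*(-257/223) - 342 = 256*(-257/223) - 342 = -65792/223 - 342 = -142058/223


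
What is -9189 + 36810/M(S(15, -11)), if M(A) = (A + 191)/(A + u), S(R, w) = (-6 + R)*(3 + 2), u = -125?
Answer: -1278351/59 ≈ -21667.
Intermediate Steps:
S(R, w) = -30 + 5*R (S(R, w) = (-6 + R)*5 = -30 + 5*R)
M(A) = (191 + A)/(-125 + A) (M(A) = (A + 191)/(A - 125) = (191 + A)/(-125 + A))
-9189 + 36810/M(S(15, -11)) = -9189 + 36810/(((191 + (-30 + 5*15))/(-125 + (-30 + 5*15)))) = -9189 + 36810/(((191 + (-30 + 75))/(-125 + (-30 + 75)))) = -9189 + 36810/(((191 + 45)/(-125 + 45))) = -9189 + 36810/((236/(-80))) = -9189 + 36810/((-1/80*236)) = -9189 + 36810/(-59/20) = -9189 + 36810*(-20/59) = -9189 - 736200/59 = -1278351/59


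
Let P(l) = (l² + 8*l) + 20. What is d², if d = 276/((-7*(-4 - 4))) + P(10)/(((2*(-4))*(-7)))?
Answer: 289/4 ≈ 72.250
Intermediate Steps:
P(l) = 20 + l² + 8*l
d = 17/2 (d = 276/((-7*(-4 - 4))) + (20 + 10² + 8*10)/(((2*(-4))*(-7))) = 276/((-7*(-8))) + (20 + 100 + 80)/((-8*(-7))) = 276/56 + 200/56 = 276*(1/56) + 200*(1/56) = 69/14 + 25/7 = 17/2 ≈ 8.5000)
d² = (17/2)² = 289/4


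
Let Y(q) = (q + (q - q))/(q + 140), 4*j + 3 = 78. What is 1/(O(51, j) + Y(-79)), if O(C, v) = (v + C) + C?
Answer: 244/29147 ≈ 0.0083714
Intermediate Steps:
j = 75/4 (j = -3/4 + (1/4)*78 = -3/4 + 39/2 = 75/4 ≈ 18.750)
O(C, v) = v + 2*C (O(C, v) = (C + v) + C = v + 2*C)
Y(q) = q/(140 + q) (Y(q) = (q + 0)/(140 + q) = q/(140 + q))
1/(O(51, j) + Y(-79)) = 1/((75/4 + 2*51) - 79/(140 - 79)) = 1/((75/4 + 102) - 79/61) = 1/(483/4 - 79*1/61) = 1/(483/4 - 79/61) = 1/(29147/244) = 244/29147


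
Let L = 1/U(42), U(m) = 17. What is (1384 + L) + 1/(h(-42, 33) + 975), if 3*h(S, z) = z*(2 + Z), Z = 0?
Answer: 23458430/16949 ≈ 1384.1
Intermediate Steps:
h(S, z) = 2*z/3 (h(S, z) = (z*(2 + 0))/3 = (z*2)/3 = (2*z)/3 = 2*z/3)
L = 1/17 ≈ 0.058824
(1384 + L) + 1/(h(-42, 33) + 975) = (1384 + 1/17) + 1/((2/3)*33 + 975) = 23529/17 + 1/(22 + 975) = 23529/17 + 1/997 = 23458430/16949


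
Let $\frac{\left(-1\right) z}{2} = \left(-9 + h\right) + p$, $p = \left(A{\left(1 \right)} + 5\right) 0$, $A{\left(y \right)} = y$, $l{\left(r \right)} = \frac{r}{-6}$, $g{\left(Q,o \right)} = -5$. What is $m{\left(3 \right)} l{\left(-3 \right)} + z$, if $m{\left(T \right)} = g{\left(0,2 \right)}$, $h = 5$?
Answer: $\frac{11}{2} \approx 5.5$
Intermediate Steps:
$m{\left(T \right)} = -5$
$l{\left(r \right)} = - \frac{r}{6}$ ($l{\left(r \right)} = r \left(- \frac{1}{6}\right) = - \frac{r}{6}$)
$p = 0$ ($p = \left(1 + 5\right) 0 = 6 \cdot 0 = 0$)
$z = 8$ ($z = - 2 \left(\left(-9 + 5\right) + 0\right) = - 2 \left(-4 + 0\right) = \left(-2\right) \left(-4\right) = 8$)
$m{\left(3 \right)} l{\left(-3 \right)} + z = - 5 \left(\left(- \frac{1}{6}\right) \left(-3\right)\right) + 8 = \left(-5\right) \frac{1}{2} + 8 = - \frac{5}{2} + 8 = \frac{11}{2}$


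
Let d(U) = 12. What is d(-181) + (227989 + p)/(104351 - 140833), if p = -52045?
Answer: 130920/18241 ≈ 7.1772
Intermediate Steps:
d(-181) + (227989 + p)/(104351 - 140833) = 12 + (227989 - 52045)/(104351 - 140833) = 12 + 175944/(-36482) = 12 + 175944*(-1/36482) = 12 - 87972/18241 = 130920/18241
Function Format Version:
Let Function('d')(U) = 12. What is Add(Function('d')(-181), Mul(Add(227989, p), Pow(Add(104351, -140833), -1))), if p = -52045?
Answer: Rational(130920, 18241) ≈ 7.1772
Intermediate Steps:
Add(Function('d')(-181), Mul(Add(227989, p), Pow(Add(104351, -140833), -1))) = Add(12, Mul(Add(227989, -52045), Pow(Add(104351, -140833), -1))) = Add(12, Mul(175944, Pow(-36482, -1))) = Add(12, Mul(175944, Rational(-1, 36482))) = Add(12, Rational(-87972, 18241)) = Rational(130920, 18241)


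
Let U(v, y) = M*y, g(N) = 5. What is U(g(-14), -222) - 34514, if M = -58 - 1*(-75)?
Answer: -38288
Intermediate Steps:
M = 17 (M = -58 + 75 = 17)
U(v, y) = 17*y
U(g(-14), -222) - 34514 = 17*(-222) - 34514 = -3774 - 34514 = -38288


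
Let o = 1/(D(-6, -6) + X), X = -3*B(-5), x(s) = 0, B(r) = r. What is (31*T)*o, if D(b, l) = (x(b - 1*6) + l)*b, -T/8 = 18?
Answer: -1488/17 ≈ -87.529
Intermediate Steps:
T = -144 (T = -8*18 = -144)
D(b, l) = b*l (D(b, l) = (0 + l)*b = l*b = b*l)
X = 15 (X = -3*(-5) = 15)
o = 1/51 (o = 1/(-6*(-6) + 15) = 1/(36 + 15) = 1/51 ≈ 0.019608)
(31*T)*o = (31*(-144))*(1/51) = -4464*1/51 = -1488/17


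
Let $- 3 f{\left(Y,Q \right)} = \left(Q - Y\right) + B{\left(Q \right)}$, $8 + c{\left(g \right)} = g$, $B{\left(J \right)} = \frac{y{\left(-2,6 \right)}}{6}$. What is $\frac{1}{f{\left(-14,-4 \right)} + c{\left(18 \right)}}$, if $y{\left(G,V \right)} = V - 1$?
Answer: $\frac{18}{115} \approx 0.15652$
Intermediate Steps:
$y{\left(G,V \right)} = -1 + V$
$B{\left(J \right)} = \frac{5}{6}$ ($B{\left(J \right)} = \frac{-1 + 6}{6} = 5 \cdot \frac{1}{6} = \frac{5}{6}$)
$c{\left(g \right)} = -8 + g$
$f{\left(Y,Q \right)} = - \frac{5}{18} - \frac{Q}{3} + \frac{Y}{3}$ ($f{\left(Y,Q \right)} = - \frac{\left(Q - Y\right) + \frac{5}{6}}{3} = - \frac{\frac{5}{6} + Q - Y}{3} = - \frac{5}{18} - \frac{Q}{3} + \frac{Y}{3}$)
$\frac{1}{f{\left(-14,-4 \right)} + c{\left(18 \right)}} = \frac{1}{\left(- \frac{5}{18} - - \frac{4}{3} + \frac{1}{3} \left(-14\right)\right) + \left(-8 + 18\right)} = \frac{1}{\left(- \frac{5}{18} + \frac{4}{3} - \frac{14}{3}\right) + 10} = \frac{1}{- \frac{65}{18} + 10} = \frac{1}{\frac{115}{18}} = \frac{18}{115}$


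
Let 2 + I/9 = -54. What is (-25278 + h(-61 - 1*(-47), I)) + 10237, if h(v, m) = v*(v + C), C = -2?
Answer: -14817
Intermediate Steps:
I = -504 (I = -18 + 9*(-54) = -18 - 486 = -504)
h(v, m) = v*(-2 + v) (h(v, m) = v*(v - 2) = v*(-2 + v))
(-25278 + h(-61 - 1*(-47), I)) + 10237 = (-25278 + (-61 - 1*(-47))*(-2 + (-61 - 1*(-47)))) + 10237 = (-25278 + (-61 + 47)*(-2 + (-61 + 47))) + 10237 = (-25278 - 14*(-2 - 14)) + 10237 = (-25278 - 14*(-16)) + 10237 = (-25278 + 224) + 10237 = -25054 + 10237 = -14817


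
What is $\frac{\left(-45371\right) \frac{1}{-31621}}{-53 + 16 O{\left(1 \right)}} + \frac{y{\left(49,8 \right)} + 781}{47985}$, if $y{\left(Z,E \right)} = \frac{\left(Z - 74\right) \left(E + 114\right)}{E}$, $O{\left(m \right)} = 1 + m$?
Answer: $- \frac{52018423}{867047820} \approx -0.059995$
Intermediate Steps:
$y{\left(Z,E \right)} = \frac{\left(-74 + Z\right) \left(114 + E\right)}{E}$
$\frac{\left(-45371\right) \frac{1}{-31621}}{-53 + 16 O{\left(1 \right)}} + \frac{y{\left(49,8 \right)} + 781}{47985} = \frac{\left(-45371\right) \frac{1}{-31621}}{-53 + 16 \left(1 + 1\right)} + \frac{\frac{-8436 + 114 \cdot 49 + 8 \left(-74 + 49\right)}{8} + 781}{47985} = \frac{\left(-45371\right) \left(- \frac{1}{31621}\right)}{-53 + 16 \cdot 2} + \left(\frac{-8436 + 5586 + 8 \left(-25\right)}{8} + 781\right) \frac{1}{47985} = \frac{45371}{31621 \left(-53 + 32\right)} + \left(\frac{-8436 + 5586 - 200}{8} + 781\right) \frac{1}{47985} = \frac{45371}{31621 \left(-21\right)} + \left(\frac{1}{8} \left(-3050\right) + 781\right) \frac{1}{47985} = \frac{45371}{31621} \left(- \frac{1}{21}\right) + \left(- \frac{1525}{4} + 781\right) \frac{1}{47985} = - \frac{45371}{664041} + \frac{1599}{4} \cdot \frac{1}{47985} = - \frac{45371}{664041} + \frac{533}{63980} = - \frac{52018423}{867047820}$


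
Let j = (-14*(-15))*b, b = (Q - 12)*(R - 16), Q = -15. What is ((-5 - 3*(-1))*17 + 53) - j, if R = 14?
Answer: -11321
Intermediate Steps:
b = 54 (b = (-15 - 12)*(14 - 16) = -27*(-2) = 54)
j = 11340 (j = -14*(-15)*54 = 210*54 = 11340)
((-5 - 3*(-1))*17 + 53) - j = ((-5 - 3*(-1))*17 + 53) - 1*11340 = ((-5 + 3)*17 + 53) - 11340 = (-2*17 + 53) - 11340 = (-34 + 53) - 11340 = 19 - 11340 = -11321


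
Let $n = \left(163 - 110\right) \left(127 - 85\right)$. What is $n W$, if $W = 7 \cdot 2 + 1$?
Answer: $33390$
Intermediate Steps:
$W = 15$ ($W = 14 + 1 = 15$)
$n = 2226$ ($n = 53 \cdot 42 = 2226$)
$n W = 2226 \cdot 15 = 33390$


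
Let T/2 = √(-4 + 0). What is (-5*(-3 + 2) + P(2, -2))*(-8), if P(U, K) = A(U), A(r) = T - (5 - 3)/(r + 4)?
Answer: -112/3 - 32*I ≈ -37.333 - 32.0*I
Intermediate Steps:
T = 4*I (T = 2*√(-4 + 0) = 2*√(-4) = 2*(2*I) = 4*I ≈ 4.0*I)
A(r) = -2/(4 + r) + 4*I (A(r) = 4*I - (5 - 3)/(r + 4) = 4*I - 2/(4 + r) = -2/(4 + r) + 4*I)
P(U, K) = 2*(-1 + 8*I + 2*I*U)/(4 + U)
(-5*(-3 + 2) + P(2, -2))*(-8) = (-5*(-3 + 2) + 2*(-1 + 8*I + 2*I*2)/(4 + 2))*(-8) = (-5*(-1) + 2*(-1 + 8*I + 4*I)/6)*(-8) = (5 + 2*(⅙)*(-1 + 12*I))*(-8) = (5 + (-⅓ + 4*I))*(-8) = (14/3 + 4*I)*(-8) = -112/3 - 32*I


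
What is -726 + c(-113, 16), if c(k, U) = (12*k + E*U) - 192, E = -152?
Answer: -4706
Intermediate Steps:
c(k, U) = -192 - 152*U + 12*k (c(k, U) = (12*k - 152*U) - 192 = (-152*U + 12*k) - 192 = -192 - 152*U + 12*k)
-726 + c(-113, 16) = -726 + (-192 - 152*16 + 12*(-113)) = -726 + (-192 - 2432 - 1356) = -726 - 3980 = -4706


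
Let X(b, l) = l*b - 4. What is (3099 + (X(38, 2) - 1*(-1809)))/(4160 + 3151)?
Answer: 1660/2437 ≈ 0.68117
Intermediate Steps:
X(b, l) = -4 + b*l (X(b, l) = b*l - 4 = -4 + b*l)
(3099 + (X(38, 2) - 1*(-1809)))/(4160 + 3151) = (3099 + ((-4 + 38*2) - 1*(-1809)))/(4160 + 3151) = (3099 + ((-4 + 76) + 1809))/7311 = (3099 + (72 + 1809))*(1/7311) = (3099 + 1881)*(1/7311) = 4980*(1/7311) = 1660/2437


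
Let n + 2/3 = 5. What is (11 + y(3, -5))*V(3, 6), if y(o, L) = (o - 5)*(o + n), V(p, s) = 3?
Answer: -11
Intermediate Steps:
n = 13/3 (n = -⅔ + 5 = 13/3 ≈ 4.3333)
y(o, L) = (-5 + o)*(13/3 + o) (y(o, L) = (o - 5)*(o + 13/3) = (-5 + o)*(13/3 + o))
(11 + y(3, -5))*V(3, 6) = (11 + (-65/3 + 3² - ⅔*3))*3 = (11 + (-65/3 + 9 - 2))*3 = (11 - 44/3)*3 = -11/3*3 = -11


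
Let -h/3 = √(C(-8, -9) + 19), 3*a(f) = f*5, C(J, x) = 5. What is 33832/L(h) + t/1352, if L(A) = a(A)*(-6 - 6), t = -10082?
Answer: -5041/676 + 4229*√6/90 ≈ 107.64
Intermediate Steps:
a(f) = 5*f/3 (a(f) = (f*5)/3 = (5*f)/3 = 5*f/3)
h = -6*√6 (h = -3*√(5 + 19) = -6*√6 ≈ -14.697)
L(A) = -20*A (L(A) = (5*A/3)*(-6 - 6) = (5*A/3)*(-12) = -20*A)
33832/L(h) + t/1352 = 33832/((-(-120)*√6)) - 10082/1352 = 33832/((120*√6)) - 10082*1/1352 = 33832*(√6/720) - 5041/676 = 4229*√6/90 - 5041/676 = -5041/676 + 4229*√6/90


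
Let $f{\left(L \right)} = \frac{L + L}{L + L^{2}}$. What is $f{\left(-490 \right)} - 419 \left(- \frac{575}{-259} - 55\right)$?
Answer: $\frac{2800859452}{126651} \approx 22115.0$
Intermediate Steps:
$f{\left(L \right)} = \frac{2 L}{L + L^{2}}$
$f{\left(-490 \right)} - 419 \left(- \frac{575}{-259} - 55\right) = \frac{2}{1 - 490} - 419 \left(- \frac{575}{-259} - 55\right) = \frac{2}{-489} - 419 \left(\left(-575\right) \left(- \frac{1}{259}\right) - 55\right) = 2 \left(- \frac{1}{489}\right) - 419 \left(\frac{575}{259} - 55\right) = - \frac{2}{489} - 419 \left(- \frac{13670}{259}\right) = - \frac{2}{489} - - \frac{5727730}{259} = - \frac{2}{489} + \frac{5727730}{259} = \frac{2800859452}{126651}$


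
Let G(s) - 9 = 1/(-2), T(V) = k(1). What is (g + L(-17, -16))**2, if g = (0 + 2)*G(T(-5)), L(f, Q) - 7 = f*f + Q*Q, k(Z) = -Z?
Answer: 323761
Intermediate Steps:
T(V) = -1 (T(V) = -1*1 = -1)
G(s) = 17/2 (G(s) = 9 + 1/(-2) = 9 - 1/2 = 17/2)
L(f, Q) = 7 + Q**2 + f**2 (L(f, Q) = 7 + (f*f + Q*Q) = 7 + (f**2 + Q**2) = 7 + (Q**2 + f**2) = 7 + Q**2 + f**2)
g = 17 (g = (0 + 2)*(17/2) = 2*(17/2) = 17)
(g + L(-17, -16))**2 = (17 + (7 + (-16)**2 + (-17)**2))**2 = (17 + (7 + 256 + 289))**2 = (17 + 552)**2 = 569**2 = 323761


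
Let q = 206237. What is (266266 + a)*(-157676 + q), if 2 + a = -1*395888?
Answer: -6294671064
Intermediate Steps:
a = -395890 (a = -2 - 1*395888 = -2 - 395888 = -395890)
(266266 + a)*(-157676 + q) = (266266 - 395890)*(-157676 + 206237) = -129624*48561 = -6294671064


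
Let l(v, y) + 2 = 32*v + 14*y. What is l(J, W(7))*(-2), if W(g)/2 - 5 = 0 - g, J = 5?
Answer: -204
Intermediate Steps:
W(g) = 10 - 2*g (W(g) = 10 + 2*(0 - g) = 10 + 2*(-g) = 10 - 2*g)
l(v, y) = -2 + 14*y + 32*v (l(v, y) = -2 + (32*v + 14*y) = -2 + (14*y + 32*v) = -2 + 14*y + 32*v)
l(J, W(7))*(-2) = (-2 + 14*(10 - 2*7) + 32*5)*(-2) = (-2 + 14*(10 - 14) + 160)*(-2) = (-2 + 14*(-4) + 160)*(-2) = (-2 - 56 + 160)*(-2) = 102*(-2) = -204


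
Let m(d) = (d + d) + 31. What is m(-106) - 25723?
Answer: -25904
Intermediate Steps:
m(d) = 31 + 2*d (m(d) = 2*d + 31 = 31 + 2*d)
m(-106) - 25723 = (31 + 2*(-106)) - 25723 = (31 - 212) - 25723 = -181 - 25723 = -25904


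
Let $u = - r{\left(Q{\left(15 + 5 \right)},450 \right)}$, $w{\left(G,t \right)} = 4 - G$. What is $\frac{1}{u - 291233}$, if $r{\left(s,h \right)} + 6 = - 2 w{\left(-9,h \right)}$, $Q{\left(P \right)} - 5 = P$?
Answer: $- \frac{1}{291201} \approx -3.4341 \cdot 10^{-6}$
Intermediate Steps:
$Q{\left(P \right)} = 5 + P$
$r{\left(s,h \right)} = -32$ ($r{\left(s,h \right)} = -6 - 2 \left(4 - -9\right) = -6 - 2 \left(4 + 9\right) = -6 - 26 = -32$)
$u = 32$ ($u = \left(-1\right) \left(-32\right) = 32$)
$\frac{1}{u - 291233} = \frac{1}{32 - 291233} = \frac{1}{-291201} = - \frac{1}{291201}$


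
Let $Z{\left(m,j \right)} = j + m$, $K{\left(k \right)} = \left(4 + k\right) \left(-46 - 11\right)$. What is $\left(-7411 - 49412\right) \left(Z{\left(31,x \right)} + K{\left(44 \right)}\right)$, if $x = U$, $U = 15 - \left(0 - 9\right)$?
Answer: $152342463$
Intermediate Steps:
$U = 24$ ($U = 15 - \left(0 - 9\right) = 15 - -9 = 15 + 9 = 24$)
$K{\left(k \right)} = -228 - 57 k$ ($K{\left(k \right)} = \left(4 + k\right) \left(-57\right) = -228 - 57 k$)
$x = 24$
$\left(-7411 - 49412\right) \left(Z{\left(31,x \right)} + K{\left(44 \right)}\right) = \left(-7411 - 49412\right) \left(\left(24 + 31\right) - 2736\right) = - 56823 \left(55 - 2736\right) = \left(-56823\right) \left(-2681\right) = 152342463$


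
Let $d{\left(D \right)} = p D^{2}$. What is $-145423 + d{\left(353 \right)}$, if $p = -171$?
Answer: $-21453562$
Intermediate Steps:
$d{\left(D \right)} = - 171 D^{2}$
$-145423 + d{\left(353 \right)} = -145423 - 171 \cdot 353^{2} = -145423 - 21308139 = -21453562$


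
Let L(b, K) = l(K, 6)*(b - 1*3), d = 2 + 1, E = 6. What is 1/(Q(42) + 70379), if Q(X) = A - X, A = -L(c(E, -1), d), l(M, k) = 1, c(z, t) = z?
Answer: 1/70334 ≈ 1.4218e-5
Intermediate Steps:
d = 3
L(b, K) = -3 + b (L(b, K) = 1*(b - 1*3) = 1*(b - 3) = 1*(-3 + b) = -3 + b)
A = -3 (A = -(-3 + 6) = -1*3 = -3)
Q(X) = -3 - X
1/(Q(42) + 70379) = 1/((-3 - 1*42) + 70379) = 1/((-3 - 42) + 70379) = 1/(-45 + 70379) = 1/70334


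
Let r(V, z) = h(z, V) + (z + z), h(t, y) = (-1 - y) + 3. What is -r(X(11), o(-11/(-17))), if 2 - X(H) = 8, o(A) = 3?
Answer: -14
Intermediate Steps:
X(H) = -6 (X(H) = 2 - 1*8 = 2 - 8 = -6)
h(t, y) = 2 - y
r(V, z) = 2 - V + 2*z (r(V, z) = (2 - V) + (z + z) = (2 - V) + 2*z = 2 - V + 2*z)
-r(X(11), o(-11/(-17))) = -(2 - 1*(-6) + 2*3) = -(2 + 6 + 6) = -1*14 = -14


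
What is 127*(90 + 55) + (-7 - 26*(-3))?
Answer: 18486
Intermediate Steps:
127*(90 + 55) + (-7 - 26*(-3)) = 127*145 + (-7 - 1*(-78)) = 18415 + (-7 + 78) = 18415 + 71 = 18486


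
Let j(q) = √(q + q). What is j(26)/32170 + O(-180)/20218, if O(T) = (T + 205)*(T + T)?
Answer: -4500/10109 + √13/16085 ≈ -0.44492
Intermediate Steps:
O(T) = 2*T*(205 + T) (O(T) = (205 + T)*(2*T) = 2*T*(205 + T))
j(q) = √2*√q (j(q) = √(2*q) = √2*√q)
j(26)/32170 + O(-180)/20218 = (√2*√26)/32170 + (2*(-180)*(205 - 180))/20218 = (2*√13)*(1/32170) + (2*(-180)*25)*(1/20218) = √13/16085 - 9000*1/20218 = √13/16085 - 4500/10109 = -4500/10109 + √13/16085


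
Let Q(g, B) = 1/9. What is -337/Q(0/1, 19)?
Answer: -3033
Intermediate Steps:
Q(g, B) = ⅑
-337/Q(0/1, 19) = -337/⅑ = -337*9 = -3033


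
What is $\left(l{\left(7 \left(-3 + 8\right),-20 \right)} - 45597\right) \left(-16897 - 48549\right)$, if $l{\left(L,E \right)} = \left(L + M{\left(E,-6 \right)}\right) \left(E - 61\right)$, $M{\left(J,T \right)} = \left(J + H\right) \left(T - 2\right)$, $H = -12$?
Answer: $4526768928$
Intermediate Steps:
$M{\left(J,T \right)} = \left(-12 + J\right) \left(-2 + T\right)$ ($M{\left(J,T \right)} = \left(J - 12\right) \left(T - 2\right) = \left(-12 + J\right) \left(-2 + T\right)$)
$l{\left(L,E \right)} = \left(-61 + E\right) \left(96 + L - 8 E\right)$ ($l{\left(L,E \right)} = \left(L + \left(24 - -72 - 2 E + E \left(-6\right)\right)\right) \left(E - 61\right) = \left(L + \left(24 + 72 - 2 E - 6 E\right)\right) \left(-61 + E\right) = \left(L - \left(-96 + 8 E\right)\right) \left(-61 + E\right) = \left(96 + L - 8 E\right) \left(-61 + E\right) = \left(-61 + E\right) \left(96 + L - 8 E\right)$)
$\left(l{\left(7 \left(-3 + 8\right),-20 \right)} - 45597\right) \left(-16897 - 48549\right) = \left(\left(-5856 - 61 \cdot 7 \left(-3 + 8\right) - 8 \left(-20\right)^{2} + 584 \left(-20\right) - 20 \cdot 7 \left(-3 + 8\right)\right) - 45597\right) \left(-16897 - 48549\right) = \left(\left(-5856 - 61 \cdot 7 \cdot 5 - 3200 - 11680 - 20 \cdot 7 \cdot 5\right) - 45597\right) \left(-65446\right) = \left(\left(-5856 - 2135 - 3200 - 11680 - 700\right) - 45597\right) \left(-65446\right) = \left(-23571 - 45597\right) \left(-65446\right) = \left(-69168\right) \left(-65446\right) = 4526768928$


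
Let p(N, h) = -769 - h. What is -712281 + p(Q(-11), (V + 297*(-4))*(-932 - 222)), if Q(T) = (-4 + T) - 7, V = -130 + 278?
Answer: -1913210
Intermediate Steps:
V = 148
Q(T) = -11 + T
-712281 + p(Q(-11), (V + 297*(-4))*(-932 - 222)) = -712281 + (-769 - (148 + 297*(-4))*(-932 - 222)) = -712281 + (-769 - (148 - 1188)*(-1154)) = -712281 + (-769 - (-1040)*(-1154)) = -712281 + (-769 - 1*1200160) = -712281 + (-769 - 1200160) = -712281 - 1200929 = -1913210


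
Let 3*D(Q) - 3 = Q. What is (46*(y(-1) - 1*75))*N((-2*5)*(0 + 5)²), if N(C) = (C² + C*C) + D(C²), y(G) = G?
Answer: -1529510488/3 ≈ -5.0984e+8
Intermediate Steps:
D(Q) = 1 + Q/3
N(C) = 1 + 7*C²/3 (N(C) = (C² + C*C) + (1 + C²/3) = (C² + C²) + (1 + C²/3) = 2*C² + (1 + C²/3) = 1 + 7*C²/3)
(46*(y(-1) - 1*75))*N((-2*5)*(0 + 5)²) = (46*(-1 - 1*75))*(1 + 7*((-2*5)*(0 + 5)²)²/3) = (46*(-1 - 75))*(1 + 7*(-10*5²)²/3) = (46*(-76))*(1 + 7*(-10*25)²/3) = -3496*(1 + (7/3)*(-250)²) = -3496*(1 + (7/3)*62500) = -3496*(1 + 437500/3) = -3496*437503/3 = -1529510488/3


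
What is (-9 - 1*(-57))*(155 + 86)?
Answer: 11568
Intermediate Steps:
(-9 - 1*(-57))*(155 + 86) = (-9 + 57)*241 = 48*241 = 11568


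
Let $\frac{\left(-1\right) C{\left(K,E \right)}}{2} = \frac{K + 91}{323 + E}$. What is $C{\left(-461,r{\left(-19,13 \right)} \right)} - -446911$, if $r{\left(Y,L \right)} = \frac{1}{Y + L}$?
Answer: $\frac{865671047}{1937} \approx 4.4691 \cdot 10^{5}$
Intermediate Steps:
$r{\left(Y,L \right)} = \frac{1}{L + Y}$
$C{\left(K,E \right)} = - \frac{2 \left(91 + K\right)}{323 + E}$ ($C{\left(K,E \right)} = - 2 \frac{K + 91}{323 + E} = - 2 \frac{91 + K}{323 + E} = - \frac{2 \left(91 + K\right)}{323 + E}$)
$C{\left(-461,r{\left(-19,13 \right)} \right)} - -446911 = \frac{2 \left(-91 - -461\right)}{323 + \frac{1}{13 - 19}} - -446911 = \frac{2 \left(-91 + 461\right)}{323 + \frac{1}{-6}} + 446911 = 2 \frac{1}{323 - \frac{1}{6}} \cdot 370 + 446911 = 2 \frac{1}{\frac{1937}{6}} \cdot 370 + 446911 = 2 \cdot \frac{6}{1937} \cdot 370 + 446911 = \frac{4440}{1937} + 446911 = \frac{865671047}{1937}$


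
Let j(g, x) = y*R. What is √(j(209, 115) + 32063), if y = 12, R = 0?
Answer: √32063 ≈ 179.06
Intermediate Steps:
j(g, x) = 0 (j(g, x) = 12*0 = 0)
√(j(209, 115) + 32063) = √(0 + 32063) = √32063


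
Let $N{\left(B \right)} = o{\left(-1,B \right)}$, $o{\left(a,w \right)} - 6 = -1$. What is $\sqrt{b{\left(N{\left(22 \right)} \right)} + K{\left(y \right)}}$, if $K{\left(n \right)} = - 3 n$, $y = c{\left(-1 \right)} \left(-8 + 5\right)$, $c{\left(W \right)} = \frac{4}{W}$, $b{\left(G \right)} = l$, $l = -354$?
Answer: $i \sqrt{390} \approx 19.748 i$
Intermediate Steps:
$o{\left(a,w \right)} = 5$ ($o{\left(a,w \right)} = 6 - 1 = 5$)
$N{\left(B \right)} = 5$
$b{\left(G \right)} = -354$
$y = 12$ ($y = \frac{4}{-1} \left(-8 + 5\right) = 4 \left(-1\right) \left(-3\right) = \left(-4\right) \left(-3\right) = 12$)
$\sqrt{b{\left(N{\left(22 \right)} \right)} + K{\left(y \right)}} = \sqrt{-354 - 36} = \sqrt{-390} = i \sqrt{390}$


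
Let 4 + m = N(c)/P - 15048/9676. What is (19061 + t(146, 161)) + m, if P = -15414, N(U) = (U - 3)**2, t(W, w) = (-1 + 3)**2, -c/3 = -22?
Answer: 33840463807/1775546 ≈ 19059.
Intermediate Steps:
c = 66 (c = -3*(-22) = 66)
t(W, w) = 4 (t(W, w) = 2**2 = 4)
N(U) = (-3 + U)**2
m = -10320683/1775546 (m = -4 + ((-3 + 66)**2/(-15414) - 15048/9676) = -4 + (63**2*(-1/15414) - 15048*1/9676) = -4 + (3969*(-1/15414) - 3762/2419) = -4 + (-189/734 - 3762/2419) = -4 - 3218499/1775546 = -10320683/1775546 ≈ -5.8127)
(19061 + t(146, 161)) + m = (19061 + 4) - 10320683/1775546 = 19065 - 10320683/1775546 = 33840463807/1775546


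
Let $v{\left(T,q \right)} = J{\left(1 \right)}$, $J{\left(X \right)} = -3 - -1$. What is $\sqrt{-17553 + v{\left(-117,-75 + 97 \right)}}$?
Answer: $i \sqrt{17555} \approx 132.5 i$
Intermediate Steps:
$J{\left(X \right)} = -2$ ($J{\left(X \right)} = -3 + 1 = -2$)
$v{\left(T,q \right)} = -2$
$\sqrt{-17553 + v{\left(-117,-75 + 97 \right)}} = \sqrt{-17553 - 2} = \sqrt{-17555} = i \sqrt{17555}$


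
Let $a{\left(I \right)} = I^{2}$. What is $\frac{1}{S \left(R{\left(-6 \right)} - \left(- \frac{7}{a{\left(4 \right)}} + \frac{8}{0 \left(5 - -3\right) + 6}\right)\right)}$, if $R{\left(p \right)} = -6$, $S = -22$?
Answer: $\frac{24}{3641} \approx 0.0065916$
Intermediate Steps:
$\frac{1}{S \left(R{\left(-6 \right)} - \left(- \frac{7}{a{\left(4 \right)}} + \frac{8}{0 \left(5 - -3\right) + 6}\right)\right)} = \frac{1}{\left(-22\right) \left(-6 + \left(- \frac{8}{0 \left(5 - -3\right) + 6} + \frac{7}{4^{2}}\right)\right)} = \frac{1}{\left(-22\right) \left(-6 + \left(- \frac{8}{0 \left(5 + 3\right) + 6} + \frac{7}{16}\right)\right)} = \frac{1}{\left(-22\right) \left(-6 + \left(- \frac{8}{0 \cdot 8 + 6} + 7 \cdot \frac{1}{16}\right)\right)} = \frac{1}{\left(-22\right) \left(-6 + \left(- \frac{8}{0 + 6} + \frac{7}{16}\right)\right)} = \frac{1}{\left(-22\right) \left(-6 + \left(- \frac{8}{6} + \frac{7}{16}\right)\right)} = \frac{1}{\left(-22\right) \left(-6 + \left(\left(-8\right) \frac{1}{6} + \frac{7}{16}\right)\right)} = \frac{1}{\left(-22\right) \left(-6 + \left(- \frac{4}{3} + \frac{7}{16}\right)\right)} = \frac{1}{\left(-22\right) \left(-6 - \frac{43}{48}\right)} = \frac{1}{\left(-22\right) \left(- \frac{331}{48}\right)} = \frac{1}{\frac{3641}{24}} = \frac{24}{3641}$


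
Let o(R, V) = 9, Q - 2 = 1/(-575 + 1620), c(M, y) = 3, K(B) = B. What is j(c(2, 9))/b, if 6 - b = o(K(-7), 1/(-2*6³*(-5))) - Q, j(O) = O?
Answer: -1045/348 ≈ -3.0029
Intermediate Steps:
Q = 2091/1045 (Q = 2 + 1/(-575 + 1620) = 2 + 1/1045 = 2091/1045 ≈ 2.0010)
b = -1044/1045 (b = 6 - (9 - 1*2091/1045) = 6 - (9 - 2091/1045) = 6 - 1*7314/1045 = 6 - 7314/1045 = -1044/1045 ≈ -0.99904)
j(c(2, 9))/b = 3/(-1044/1045) = 3*(-1045/1044) = -1045/348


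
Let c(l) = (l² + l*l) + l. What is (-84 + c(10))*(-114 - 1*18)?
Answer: -16632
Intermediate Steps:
c(l) = l + 2*l² (c(l) = (l² + l²) + l = 2*l² + l = l + 2*l²)
(-84 + c(10))*(-114 - 1*18) = (-84 + 10*(1 + 2*10))*(-114 - 1*18) = (-84 + 10*(1 + 20))*(-114 - 18) = (-84 + 10*21)*(-132) = (-84 + 210)*(-132) = 126*(-132) = -16632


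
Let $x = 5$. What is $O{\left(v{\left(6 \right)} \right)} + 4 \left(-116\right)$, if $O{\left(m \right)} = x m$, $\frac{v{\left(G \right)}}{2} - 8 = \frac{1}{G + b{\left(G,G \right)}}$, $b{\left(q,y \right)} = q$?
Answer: $- \frac{2299}{6} \approx -383.17$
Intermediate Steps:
$v{\left(G \right)} = 16 + \frac{1}{G}$ ($v{\left(G \right)} = 16 + \frac{2}{G + G} = 16 + \frac{2}{2 G} = 16 + 2 \frac{1}{2 G} = 16 + \frac{1}{G}$)
$O{\left(m \right)} = 5 m$
$O{\left(v{\left(6 \right)} \right)} + 4 \left(-116\right) = 5 \left(16 + \frac{1}{6}\right) + 4 \left(-116\right) = 5 \left(16 + \frac{1}{6}\right) - 464 = 5 \cdot \frac{97}{6} - 464 = \frac{485}{6} - 464 = - \frac{2299}{6}$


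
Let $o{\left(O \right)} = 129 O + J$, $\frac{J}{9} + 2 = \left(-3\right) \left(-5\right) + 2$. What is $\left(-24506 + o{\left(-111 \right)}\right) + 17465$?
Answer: $-21225$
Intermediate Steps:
$J = 135$ ($J = -18 + 9 \left(\left(-3\right) \left(-5\right) + 2\right) = -18 + 9 \left(15 + 2\right) = -18 + 9 \cdot 17 = -18 + 153 = 135$)
$o{\left(O \right)} = 135 + 129 O$ ($o{\left(O \right)} = 129 O + 135 = 135 + 129 O$)
$\left(-24506 + o{\left(-111 \right)}\right) + 17465 = \left(-24506 + \left(135 + 129 \left(-111\right)\right)\right) + 17465 = \left(-24506 + \left(135 - 14319\right)\right) + 17465 = \left(-24506 - 14184\right) + 17465 = -38690 + 17465 = -21225$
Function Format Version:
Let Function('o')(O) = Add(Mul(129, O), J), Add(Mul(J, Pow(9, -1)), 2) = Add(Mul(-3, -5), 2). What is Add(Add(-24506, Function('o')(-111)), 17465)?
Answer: -21225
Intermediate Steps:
J = 135 (J = Add(-18, Mul(9, Add(Mul(-3, -5), 2))) = Add(-18, Mul(9, Add(15, 2))) = Add(-18, Mul(9, 17)) = Add(-18, 153) = 135)
Function('o')(O) = Add(135, Mul(129, O)) (Function('o')(O) = Add(Mul(129, O), 135) = Add(135, Mul(129, O)))
Add(Add(-24506, Function('o')(-111)), 17465) = Add(Add(-24506, Add(135, Mul(129, -111))), 17465) = Add(Add(-24506, Add(135, -14319)), 17465) = Add(Add(-24506, -14184), 17465) = Add(-38690, 17465) = -21225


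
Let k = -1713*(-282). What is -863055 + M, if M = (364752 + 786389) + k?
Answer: 771152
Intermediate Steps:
k = 483066
M = 1634207 (M = (364752 + 786389) + 483066 = 1151141 + 483066 = 1634207)
-863055 + M = -863055 + 1634207 = 771152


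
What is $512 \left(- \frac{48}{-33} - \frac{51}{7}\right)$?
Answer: $- \frac{229888}{77} \approx -2985.6$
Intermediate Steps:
$512 \left(- \frac{48}{-33} - \frac{51}{7}\right) = 512 \left(\left(-48\right) \left(- \frac{1}{33}\right) - \frac{51}{7}\right) = 512 \left(\frac{16}{11} - \frac{51}{7}\right) = 512 \left(- \frac{449}{77}\right) = - \frac{229888}{77}$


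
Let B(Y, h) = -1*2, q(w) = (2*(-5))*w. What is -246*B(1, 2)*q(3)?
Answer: -14760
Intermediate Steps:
q(w) = -10*w
B(Y, h) = -2
-246*B(1, 2)*q(3) = -246*(-(-20)*3) = -246*(-2*(-30)) = -14760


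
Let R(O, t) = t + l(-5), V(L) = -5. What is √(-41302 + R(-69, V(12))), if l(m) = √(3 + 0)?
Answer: √(-41307 + √3) ≈ 203.24*I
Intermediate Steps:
l(m) = √3
R(O, t) = t + √3
√(-41302 + R(-69, V(12))) = √(-41302 + (-5 + √3)) = √(-41307 + √3)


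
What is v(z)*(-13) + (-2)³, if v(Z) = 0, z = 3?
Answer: -8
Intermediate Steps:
v(z)*(-13) + (-2)³ = 0*(-13) + (-2)³ = 0 - 8 = -8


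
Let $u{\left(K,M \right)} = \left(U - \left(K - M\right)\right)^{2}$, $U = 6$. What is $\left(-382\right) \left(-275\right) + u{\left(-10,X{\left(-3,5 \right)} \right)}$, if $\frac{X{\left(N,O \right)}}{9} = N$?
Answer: $105171$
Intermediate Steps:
$X{\left(N,O \right)} = 9 N$
$u{\left(K,M \right)} = \left(6 + M - K\right)^{2}$ ($u{\left(K,M \right)} = \left(6 - \left(K - M\right)\right)^{2} = \left(6 + M - K\right)^{2}$)
$\left(-382\right) \left(-275\right) + u{\left(-10,X{\left(-3,5 \right)} \right)} = \left(-382\right) \left(-275\right) + \left(6 + 9 \left(-3\right) - -10\right)^{2} = 105050 + \left(6 - 27 + 10\right)^{2} = 105050 + \left(-11\right)^{2} = 105050 + 121 = 105171$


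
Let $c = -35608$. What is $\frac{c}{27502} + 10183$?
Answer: $\frac{140008629}{13751} \approx 10182.0$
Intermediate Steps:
$\frac{c}{27502} + 10183 = - \frac{35608}{27502} + 10183 = \left(-35608\right) \frac{1}{27502} + 10183 = - \frac{17804}{13751} + 10183 = \frac{140008629}{13751}$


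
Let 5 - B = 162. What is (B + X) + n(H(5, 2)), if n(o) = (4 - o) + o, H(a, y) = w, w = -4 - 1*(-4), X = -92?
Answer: -245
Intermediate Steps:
B = -157 (B = 5 - 1*162 = 5 - 162 = -157)
w = 0 (w = -4 + 4 = 0)
H(a, y) = 0
n(o) = 4
(B + X) + n(H(5, 2)) = (-157 - 92) + 4 = -249 + 4 = -245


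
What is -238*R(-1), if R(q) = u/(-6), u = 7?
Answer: 833/3 ≈ 277.67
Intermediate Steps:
R(q) = -7/6 (R(q) = 7/(-6) = 7*(-1/6) = -7/6)
-238*R(-1) = -238*(-7/6) = 833/3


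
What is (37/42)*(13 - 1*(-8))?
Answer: 37/2 ≈ 18.500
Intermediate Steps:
(37/42)*(13 - 1*(-8)) = (37*(1/42))*(13 + 8) = (37/42)*21 = 37/2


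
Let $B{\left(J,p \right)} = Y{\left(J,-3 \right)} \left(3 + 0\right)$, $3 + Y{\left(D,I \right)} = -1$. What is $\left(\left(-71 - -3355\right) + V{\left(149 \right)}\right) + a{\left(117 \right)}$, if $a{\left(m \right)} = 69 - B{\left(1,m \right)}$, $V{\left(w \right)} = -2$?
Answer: $3363$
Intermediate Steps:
$Y{\left(D,I \right)} = -4$ ($Y{\left(D,I \right)} = -3 - 1 = -4$)
$B{\left(J,p \right)} = -12$ ($B{\left(J,p \right)} = - 4 \left(3 + 0\right) = \left(-4\right) 3 = -12$)
$a{\left(m \right)} = 81$ ($a{\left(m \right)} = 69 - -12 = 69 + 12 = 81$)
$\left(\left(-71 - -3355\right) + V{\left(149 \right)}\right) + a{\left(117 \right)} = \left(\left(-71 - -3355\right) - 2\right) + 81 = \left(\left(-71 + 3355\right) - 2\right) + 81 = \left(3284 - 2\right) + 81 = 3282 + 81 = 3363$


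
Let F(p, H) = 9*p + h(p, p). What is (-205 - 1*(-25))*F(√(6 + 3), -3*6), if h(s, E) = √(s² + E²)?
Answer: -4860 - 540*√2 ≈ -5623.7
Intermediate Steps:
h(s, E) = √(E² + s²)
F(p, H) = 9*p + √2*√(p²) (F(p, H) = 9*p + √(p² + p²) = 9*p + √(2*p²) = 9*p + √2*√(p²))
(-205 - 1*(-25))*F(√(6 + 3), -3*6) = (-205 - 1*(-25))*(9*√(6 + 3) + √2*√((√(6 + 3))²)) = (-205 + 25)*(9*√9 + √2*√((√9)²)) = -180*(9*3 + √2*√(3²)) = -180*(27 + √2*√9) = -180*(27 + √2*3) = -180*(27 + 3*√2) = -4860 - 540*√2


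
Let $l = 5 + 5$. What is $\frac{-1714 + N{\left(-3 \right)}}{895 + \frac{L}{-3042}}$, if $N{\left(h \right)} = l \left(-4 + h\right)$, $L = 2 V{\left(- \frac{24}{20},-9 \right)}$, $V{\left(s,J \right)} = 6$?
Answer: $- \frac{904488}{453763} \approx -1.9933$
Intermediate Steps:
$l = 10$
$L = 12$ ($L = 2 \cdot 6 = 12$)
$N{\left(h \right)} = -40 + 10 h$ ($N{\left(h \right)} = 10 \left(-4 + h\right) = -40 + 10 h$)
$\frac{-1714 + N{\left(-3 \right)}}{895 + \frac{L}{-3042}} = \frac{-1714 + \left(-40 + 10 \left(-3\right)\right)}{895 + \frac{12}{-3042}} = \frac{-1714 - 70}{895 + 12 \left(- \frac{1}{3042}\right)} = \frac{-1714 - 70}{895 - \frac{2}{507}} = - \frac{1784}{\frac{453763}{507}} = \left(-1784\right) \frac{507}{453763} = - \frac{904488}{453763}$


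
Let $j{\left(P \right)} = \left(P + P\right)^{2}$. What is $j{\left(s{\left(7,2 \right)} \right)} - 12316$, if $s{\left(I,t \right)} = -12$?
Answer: $-11740$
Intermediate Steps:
$j{\left(P \right)} = 4 P^{2}$ ($j{\left(P \right)} = \left(2 P\right)^{2} = 4 P^{2}$)
$j{\left(s{\left(7,2 \right)} \right)} - 12316 = 4 \left(-12\right)^{2} - 12316 = 4 \cdot 144 - 12316 = 576 - 12316 = -11740$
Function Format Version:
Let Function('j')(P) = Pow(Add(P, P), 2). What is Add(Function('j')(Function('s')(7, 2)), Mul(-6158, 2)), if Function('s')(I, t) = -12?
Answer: -11740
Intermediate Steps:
Function('j')(P) = Mul(4, Pow(P, 2)) (Function('j')(P) = Pow(Mul(2, P), 2) = Mul(4, Pow(P, 2)))
Add(Function('j')(Function('s')(7, 2)), Mul(-6158, 2)) = Add(Mul(4, Pow(-12, 2)), Mul(-6158, 2)) = Add(Mul(4, 144), -12316) = Add(576, -12316) = -11740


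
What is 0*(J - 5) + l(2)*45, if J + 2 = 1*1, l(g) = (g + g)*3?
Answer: 540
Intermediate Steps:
l(g) = 6*g (l(g) = (2*g)*3 = 6*g)
J = -1 (J = -2 + 1*1 = -2 + 1 = -1)
0*(J - 5) + l(2)*45 = 0*(-1 - 5) + (6*2)*45 = 0*(-6) + 12*45 = 0 + 540 = 540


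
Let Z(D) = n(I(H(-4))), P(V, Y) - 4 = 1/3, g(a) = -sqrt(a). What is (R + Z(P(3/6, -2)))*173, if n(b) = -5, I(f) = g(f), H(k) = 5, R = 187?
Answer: 31486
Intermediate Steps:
I(f) = -sqrt(f)
P(V, Y) = 13/3 (P(V, Y) = 4 + 1/3 = 13/3)
Z(D) = -5
(R + Z(P(3/6, -2)))*173 = (187 - 5)*173 = 182*173 = 31486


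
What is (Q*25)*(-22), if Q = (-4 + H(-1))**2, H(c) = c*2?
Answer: -19800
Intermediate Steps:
H(c) = 2*c
Q = 36 (Q = (-4 + 2*(-1))**2 = (-4 - 2)**2 = (-6)**2 = 36)
(Q*25)*(-22) = (36*25)*(-22) = 900*(-22) = -19800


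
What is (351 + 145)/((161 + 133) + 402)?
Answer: 62/87 ≈ 0.71264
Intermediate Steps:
(351 + 145)/((161 + 133) + 402) = 496/(294 + 402) = 496/696 = 496*(1/696) = 62/87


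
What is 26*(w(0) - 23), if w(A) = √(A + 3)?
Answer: -598 + 26*√3 ≈ -552.97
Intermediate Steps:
w(A) = √(3 + A)
26*(w(0) - 23) = 26*(√(3 + 0) - 23) = 26*(√3 - 23) = 26*(-23 + √3) = -598 + 26*√3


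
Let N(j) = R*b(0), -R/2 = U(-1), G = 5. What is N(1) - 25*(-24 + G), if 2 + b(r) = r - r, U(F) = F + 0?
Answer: 471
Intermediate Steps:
U(F) = F
R = 2 (R = -2*(-1) = 2)
b(r) = -2 (b(r) = -2 + (r - r) = -2 + 0 = -2)
N(j) = -4 (N(j) = 2*(-2) = -4)
N(1) - 25*(-24 + G) = -4 - 25*(-24 + 5) = -4 - 25*(-19) = -4 + 475 = 471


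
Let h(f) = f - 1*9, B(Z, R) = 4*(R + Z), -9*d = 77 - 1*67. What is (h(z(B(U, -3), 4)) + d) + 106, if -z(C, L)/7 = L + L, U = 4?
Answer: 359/9 ≈ 39.889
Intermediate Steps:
d = -10/9 (d = -(77 - 1*67)/9 = -(77 - 67)/9 = -1/9*10 = -10/9 ≈ -1.1111)
B(Z, R) = 4*R + 4*Z
z(C, L) = -14*L (z(C, L) = -7*(L + L) = -14*L)
h(f) = -9 + f (h(f) = f - 9 = -9 + f)
(h(z(B(U, -3), 4)) + d) + 106 = ((-9 - 14*4) - 10/9) + 106 = ((-9 - 56) - 10/9) + 106 = (-65 - 10/9) + 106 = -595/9 + 106 = 359/9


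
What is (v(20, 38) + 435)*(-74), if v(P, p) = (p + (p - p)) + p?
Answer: -37814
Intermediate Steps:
v(P, p) = 2*p (v(P, p) = (p + 0) + p = p + p = 2*p)
(v(20, 38) + 435)*(-74) = (2*38 + 435)*(-74) = (76 + 435)*(-74) = 511*(-74) = -37814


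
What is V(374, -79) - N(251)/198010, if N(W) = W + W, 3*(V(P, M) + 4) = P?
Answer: 35839057/297015 ≈ 120.66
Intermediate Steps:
V(P, M) = -4 + P/3
N(W) = 2*W
V(374, -79) - N(251)/198010 = (-4 + (⅓)*374) - 2*251/198010 = (-4 + 374/3) - 502/198010 = 362/3 - 1*251/99005 = 362/3 - 251/99005 = 35839057/297015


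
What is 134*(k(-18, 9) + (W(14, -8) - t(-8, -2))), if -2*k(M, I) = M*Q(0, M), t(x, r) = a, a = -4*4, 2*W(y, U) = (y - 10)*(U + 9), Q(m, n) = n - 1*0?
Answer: -19296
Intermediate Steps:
Q(m, n) = n (Q(m, n) = n + 0 = n)
W(y, U) = (-10 + y)*(9 + U)/2 (W(y, U) = ((y - 10)*(U + 9))/2 = ((-10 + y)*(9 + U))/2 = (-10 + y)*(9 + U)/2)
a = -16
t(x, r) = -16
k(M, I) = -M**2/2 (k(M, I) = -M*M/2 = -M**2/2)
134*(k(-18, 9) + (W(14, -8) - t(-8, -2))) = 134*(-1/2*(-18)**2 + ((-45 - 5*(-8) + (9/2)*14 + (1/2)*(-8)*14) - 1*(-16))) = 134*(-1/2*324 + ((-45 + 40 + 63 - 56) + 16)) = 134*(-162 + (2 + 16)) = 134*(-162 + 18) = 134*(-144) = -19296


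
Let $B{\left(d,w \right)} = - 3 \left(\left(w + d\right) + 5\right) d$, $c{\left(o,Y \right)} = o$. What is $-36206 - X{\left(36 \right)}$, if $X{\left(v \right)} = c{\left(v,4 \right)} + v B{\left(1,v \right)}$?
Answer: $-31706$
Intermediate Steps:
$B{\left(d,w \right)} = d \left(-15 - 3 d - 3 w\right)$ ($B{\left(d,w \right)} = - 3 \left(\left(d + w\right) + 5\right) d = - 3 \left(5 + d + w\right) d = \left(-15 - 3 d - 3 w\right) d = d \left(-15 - 3 d - 3 w\right)$)
$X{\left(v \right)} = v + v \left(-18 - 3 v\right)$ ($X{\left(v \right)} = v + v \left(\left(-3\right) 1 \left(5 + 1 + v\right)\right) = v + v \left(\left(-3\right) 1 \left(6 + v\right)\right) = v + v \left(-18 - 3 v\right)$)
$-36206 - X{\left(36 \right)} = -36206 - 36 \left(-17 - 108\right) = -36206 - 36 \left(-125\right) = -36206 - -4500 = -36206 + 4500 = -31706$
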